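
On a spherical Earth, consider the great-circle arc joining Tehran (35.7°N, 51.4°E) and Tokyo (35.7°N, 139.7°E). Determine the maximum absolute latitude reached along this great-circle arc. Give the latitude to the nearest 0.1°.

≈ 45.0°N

The great circle lies in the plane with unit normal n̂ = (p₁ × p₂)/|p₁ × p₂|.
Here n̂_z ≈ +0.707; the vertex latitude is φ_max = arccos|n̂_z| ≈ 45.0°.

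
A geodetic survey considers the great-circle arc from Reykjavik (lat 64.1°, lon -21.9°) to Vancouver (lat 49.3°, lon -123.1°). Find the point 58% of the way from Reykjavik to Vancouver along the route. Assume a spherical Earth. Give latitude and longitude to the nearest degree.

≈ lat 65°, lon -95°

Write both endpoints as unit vectors p₁, p₂ with components (cos φ cos λ, cos φ sin λ, sin φ).
The central angle between the endpoints is δ = arccos(p₁·p₂) ≈ 0.894 rad (51.2°).
Interpolate at f = 0.58 with slerp weights a = sin((1−f)δ)/sin δ ≈ 0.470, b = sin(fδ)/sin δ ≈ 0.636.
p = a·p₁ + b·p₂ ≈ (-0.036, -0.424, 0.905); φ = arcsin(p_z) ≈ 64.83°, λ = atan2(p_y, p_x) ≈ -94.82°.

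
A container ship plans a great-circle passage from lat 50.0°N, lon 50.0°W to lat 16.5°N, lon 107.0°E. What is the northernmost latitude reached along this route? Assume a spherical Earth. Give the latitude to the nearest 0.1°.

≈ 75.1°N

The great circle lies in the plane with unit normal n̂ = (p₁ × p₂)/|p₁ × p₂|.
Here n̂_z ≈ +0.257; the vertex latitude is φ_max = arccos|n̂_z| ≈ 75.1°.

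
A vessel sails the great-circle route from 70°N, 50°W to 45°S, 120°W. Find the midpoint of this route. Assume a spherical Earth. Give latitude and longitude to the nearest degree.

The haversine formula gives a central angle δ ≈ 2.192 rad (125.6°) between the endpoints.
Interpolate at f = 1/2 with slerp weights a = sin((1−f)δ)/sin δ ≈ 1.093, b = sin(fδ)/sin δ ≈ 1.093.
p = a·p₁ + b·p₂ ≈ (-0.146, -0.956, 0.254); φ = arcsin(p_z) ≈ 14.73°, λ = atan2(p_y, p_x) ≈ -98.69°.

≈ 15°N, 99°W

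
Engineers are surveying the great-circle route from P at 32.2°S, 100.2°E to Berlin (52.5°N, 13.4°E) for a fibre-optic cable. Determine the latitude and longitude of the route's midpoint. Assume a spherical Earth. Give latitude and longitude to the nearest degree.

Convert each endpoint to a unit vector on the sphere (x = cos φ cos λ, y = cos φ sin λ, z = sin φ).
The central angle between the endpoints is δ = arccos(p₁·p₂) ≈ 1.976 rad (113.2°).
Interpolate at f = 1/2 with slerp weights a = sin((1−f)δ)/sin δ ≈ 0.908, b = sin(fδ)/sin δ ≈ 0.908.
p = a·p₁ + b·p₂ ≈ (0.402, 0.885, 0.237); φ = arcsin(p_z) ≈ 13.69°, λ = atan2(p_y, p_x) ≈ 65.57°.

≈ 14°N, 66°E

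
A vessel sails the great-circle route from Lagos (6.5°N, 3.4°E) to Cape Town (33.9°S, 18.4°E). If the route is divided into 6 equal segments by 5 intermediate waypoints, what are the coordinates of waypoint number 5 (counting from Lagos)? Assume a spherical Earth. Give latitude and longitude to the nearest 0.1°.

≈ 27.3°S, 15.4°E

The haversine formula gives a central angle δ ≈ 0.747 rad (42.8°) between the endpoints.
Interpolate at f = 5/6 with slerp weights a = sin((1−f)δ)/sin δ ≈ 0.183, b = sin(fδ)/sin δ ≈ 0.858.
p = a·p₁ + b·p₂ ≈ (0.857, 0.236, -0.458); φ = arcsin(p_z) ≈ -27.26°, λ = atan2(p_y, p_x) ≈ 15.37°.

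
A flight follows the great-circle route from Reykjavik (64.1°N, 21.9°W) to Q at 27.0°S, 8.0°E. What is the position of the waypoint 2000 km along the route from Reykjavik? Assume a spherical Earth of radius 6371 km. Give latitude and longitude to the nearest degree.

≈ 47°N, 10°W

Convert each endpoint to a unit vector on the sphere (x = cos φ cos λ, y = cos φ sin λ, z = sin φ).
The central angle between the endpoints is δ = arccos(p₁·p₂) ≈ 1.642 rad (94.1°). The total great-circle distance is δ·R ≈ 1.642 × 6371 ≈ 10460 km, so the target fraction is f = 2000/10460 ≈ 0.191.
Interpolate at f ≈ 0.191 with slerp weights a = sin((1−f)δ)/sin δ ≈ 0.973, b = sin(fδ)/sin δ ≈ 0.310.
p = a·p₁ + b·p₂ ≈ (0.668, -0.120, 0.735); φ = arcsin(p_z) ≈ 47.29°, λ = atan2(p_y, p_x) ≈ -10.20°.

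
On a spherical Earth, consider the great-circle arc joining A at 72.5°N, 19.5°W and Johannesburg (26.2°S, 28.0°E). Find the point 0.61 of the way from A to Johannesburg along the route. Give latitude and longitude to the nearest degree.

Convert each endpoint to a unit vector on the sphere (x = cos φ cos λ, y = cos φ sin λ, z = sin φ).
The central angle between the endpoints is δ = arccos(p₁·p₂) ≈ 1.812 rad (103.8°).
Interpolate at f = 0.61 with slerp weights a = sin((1−f)δ)/sin δ ≈ 0.669, b = sin(fδ)/sin δ ≈ 0.920.
p = a·p₁ + b·p₂ ≈ (0.919, 0.321, 0.231); φ = arcsin(p_z) ≈ 13.38°, λ = atan2(p_y, p_x) ≈ 19.24°.

≈ 13°N, 19°E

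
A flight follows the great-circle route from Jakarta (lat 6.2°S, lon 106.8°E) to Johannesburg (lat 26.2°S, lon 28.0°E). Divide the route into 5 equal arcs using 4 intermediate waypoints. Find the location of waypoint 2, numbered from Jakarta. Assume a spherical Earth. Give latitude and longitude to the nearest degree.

≈ lat 18°S, lon 78°E

Write both endpoints as unit vectors p₁, p₂ with components (cos φ cos λ, cos φ sin λ, sin φ).
The central angle between the endpoints is δ = arccos(p₁·p₂) ≈ 1.348 rad (77.2°).
Interpolate at f = 2/5 with slerp weights a = sin((1−f)δ)/sin δ ≈ 0.742, b = sin(fδ)/sin δ ≈ 0.526.
p = a·p₁ + b·p₂ ≈ (0.204, 0.928, -0.313); φ = arcsin(p_z) ≈ -18.21°, λ = atan2(p_y, p_x) ≈ 77.60°.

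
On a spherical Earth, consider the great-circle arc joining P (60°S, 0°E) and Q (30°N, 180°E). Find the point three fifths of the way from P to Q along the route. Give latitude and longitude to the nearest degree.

≈ (30°S, 180°E)

From cos δ = sin φ₁ sin φ₂ + cos φ₁ cos φ₂ cos Δλ, the central angle is δ ≈ 2.618 rad (150.0°).
Interpolate at f = 3/5 with slerp weights a = sin((1−f)δ)/sin δ ≈ 1.732, b = sin(fδ)/sin δ ≈ 2.000.
p = a·p₁ + b·p₂ ≈ (-0.866, 0.000, -0.500); φ = arcsin(p_z) ≈ -30.00°, λ = atan2(p_y, p_x) ≈ 180.00°.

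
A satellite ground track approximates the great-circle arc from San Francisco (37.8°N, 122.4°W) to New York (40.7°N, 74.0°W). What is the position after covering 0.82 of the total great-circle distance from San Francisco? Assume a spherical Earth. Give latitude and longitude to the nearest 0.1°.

≈ 41.7°N, 82.8°W

Write both endpoints as unit vectors p₁, p₂ with components (cos φ cos λ, cos φ sin λ, sin φ).
The central angle between the endpoints is δ = arccos(p₁·p₂) ≈ 0.648 rad (37.1°).
Interpolate at f = 0.82 with slerp weights a = sin((1−f)δ)/sin δ ≈ 0.193, b = sin(fδ)/sin δ ≈ 0.839.
p = a·p₁ + b·p₂ ≈ (0.094, -0.740, 0.666); φ = arcsin(p_z) ≈ 41.73°, λ = atan2(p_y, p_x) ≈ -82.78°.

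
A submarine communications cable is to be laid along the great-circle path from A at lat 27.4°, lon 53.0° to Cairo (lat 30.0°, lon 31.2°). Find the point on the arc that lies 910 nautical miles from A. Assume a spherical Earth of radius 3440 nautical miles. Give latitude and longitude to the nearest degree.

Convert each endpoint to a unit vector on the sphere (x = cos φ cos λ, y = cos φ sin λ, z = sin φ).
The central angle between the endpoints is δ = arccos(p₁·p₂) ≈ 0.336 rad (19.3°). The total great-circle distance is δ·R ≈ 0.336 × 3440 ≈ 1157 nmi, so the target fraction is f = 910/1157 ≈ 0.787.
Interpolate at f ≈ 0.787 with slerp weights a = sin((1−f)δ)/sin δ ≈ 0.217, b = sin(fδ)/sin δ ≈ 0.792.
p = a·p₁ + b·p₂ ≈ (0.703, 0.510, 0.496); φ = arcsin(p_z) ≈ 29.75°, λ = atan2(p_y, p_x) ≈ 35.93°.

≈ lat 30°, lon 36°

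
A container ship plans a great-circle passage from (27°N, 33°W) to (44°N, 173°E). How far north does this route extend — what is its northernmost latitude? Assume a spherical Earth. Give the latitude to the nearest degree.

The great circle lies in the plane with unit normal n̂ = (p₁ × p₂)/|p₁ × p₂|.
Here n̂_z ≈ -0.291; the vertex latitude is φ_max = arccos|n̂_z| ≈ 73.1°.

≈ 73°N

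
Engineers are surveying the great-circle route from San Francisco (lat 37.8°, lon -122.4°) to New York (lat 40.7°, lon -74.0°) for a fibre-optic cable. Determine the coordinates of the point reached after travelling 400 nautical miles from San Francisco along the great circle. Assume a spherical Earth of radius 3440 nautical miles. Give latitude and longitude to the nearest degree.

The haversine formula gives a central angle δ ≈ 0.648 rad (37.1°) between the endpoints. The total great-circle distance is δ·R ≈ 0.648 × 3440 ≈ 2229 nmi, so the target fraction is f = 400/2229 ≈ 0.179.
Interpolate at f ≈ 0.179 with slerp weights a = sin((1−f)δ)/sin δ ≈ 0.840, b = sin(fδ)/sin δ ≈ 0.192.
p = a·p₁ + b·p₂ ≈ (-0.315, -0.700, 0.640); φ = arcsin(p_z) ≈ 39.80°, λ = atan2(p_y, p_x) ≈ -114.24°.

≈ lat 40°, lon -114°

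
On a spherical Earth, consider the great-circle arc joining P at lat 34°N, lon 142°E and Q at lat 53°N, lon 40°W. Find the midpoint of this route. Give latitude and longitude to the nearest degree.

Write both endpoints as unit vectors p₁, p₂ with components (cos φ cos λ, cos φ sin λ, sin φ).
The central angle between the endpoints is δ = arccos(p₁·p₂) ≈ 1.623 rad (93.0°).
Interpolate at f = 1/2 with slerp weights a = sin((1−f)δ)/sin δ ≈ 0.726, b = sin(fδ)/sin δ ≈ 0.726.
p = a·p₁ + b·p₂ ≈ (-0.140, 0.090, 0.986); φ = arcsin(p_z) ≈ 80.45°, λ = atan2(p_y, p_x) ≈ 147.27°.

≈ lat 80°N, lon 147°E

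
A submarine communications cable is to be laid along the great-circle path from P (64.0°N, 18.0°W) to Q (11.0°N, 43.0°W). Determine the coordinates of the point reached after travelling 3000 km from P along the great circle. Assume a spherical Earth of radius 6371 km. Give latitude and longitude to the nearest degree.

≈ (39°N, 35°W)

The haversine formula gives a central angle δ ≈ 0.975 rad (55.8°) between the endpoints. The total great-circle distance is δ·R ≈ 0.975 × 6371 ≈ 6209 km, so the target fraction is f = 3000/6209 ≈ 0.483.
Interpolate at f ≈ 0.483 with slerp weights a = sin((1−f)δ)/sin δ ≈ 0.583, b = sin(fδ)/sin δ ≈ 0.548.
p = a·p₁ + b·p₂ ≈ (0.637, -0.446, 0.629); φ = arcsin(p_z) ≈ 38.97°, λ = atan2(p_y, p_x) ≈ -35.01°.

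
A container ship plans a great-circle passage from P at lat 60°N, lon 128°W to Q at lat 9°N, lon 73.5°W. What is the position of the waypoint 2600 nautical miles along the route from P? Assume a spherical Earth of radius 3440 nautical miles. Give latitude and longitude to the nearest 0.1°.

Write both endpoints as unit vectors p₁, p₂ with components (cos φ cos λ, cos φ sin λ, sin φ).
The central angle between the endpoints is δ = arccos(p₁·p₂) ≈ 1.135 rad (65.0°). The total great-circle distance is δ·R ≈ 1.135 × 3440 ≈ 3904 nmi, so the target fraction is f = 2600/3904 ≈ 0.666.
Interpolate at f ≈ 0.666 with slerp weights a = sin((1−f)δ)/sin δ ≈ 0.408, b = sin(fδ)/sin δ ≈ 0.757.
p = a·p₁ + b·p₂ ≈ (0.087, -0.877, 0.472); φ = arcsin(p_z) ≈ 28.16°, λ = atan2(p_y, p_x) ≈ -84.36°.

≈ lat 28.2°N, lon 84.4°W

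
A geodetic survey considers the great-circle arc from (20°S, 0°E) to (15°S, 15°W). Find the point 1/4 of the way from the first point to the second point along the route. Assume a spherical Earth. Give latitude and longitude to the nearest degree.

≈ (19°S, 4°W)

Write both endpoints as unit vectors p₁, p₂ with components (cos φ cos λ, cos φ sin λ, sin φ).
The central angle between the endpoints is δ = arccos(p₁·p₂) ≈ 0.264 rad (15.1°).
Interpolate at f = 1/4 with slerp weights a = sin((1−f)δ)/sin δ ≈ 0.754, b = sin(fδ)/sin δ ≈ 0.253.
p = a·p₁ + b·p₂ ≈ (0.944, -0.063, -0.323); φ = arcsin(p_z) ≈ -18.86°, λ = atan2(p_y, p_x) ≈ -3.83°.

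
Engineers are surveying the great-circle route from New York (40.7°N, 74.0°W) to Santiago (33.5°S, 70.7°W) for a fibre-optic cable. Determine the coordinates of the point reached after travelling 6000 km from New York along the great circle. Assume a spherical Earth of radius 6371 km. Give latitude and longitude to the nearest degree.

From cos δ = sin φ₁ sin φ₂ + cos φ₁ cos φ₂ cos Δλ, the central angle is δ ≈ 1.296 rad (74.3°). The total great-circle distance is δ·R ≈ 1.296 × 6371 ≈ 8258 km, so the target fraction is f = 6000/8258 ≈ 0.727.
Interpolate at f ≈ 0.727 with slerp weights a = sin((1−f)δ)/sin δ ≈ 0.361, b = sin(fδ)/sin δ ≈ 0.840.
p = a·p₁ + b·p₂ ≈ (0.307, -0.924, -0.229); φ = arcsin(p_z) ≈ -13.21°, λ = atan2(p_y, p_x) ≈ -71.63°.

≈ (13°S, 72°W)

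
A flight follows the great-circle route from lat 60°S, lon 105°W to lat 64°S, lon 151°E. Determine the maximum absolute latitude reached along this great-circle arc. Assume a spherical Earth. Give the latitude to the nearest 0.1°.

The great circle lies in the plane with unit normal n̂ = (p₁ × p₂)/|p₁ × p₂|.
Here n̂_z ≈ -0.309; the vertex latitude is φ_max = arccos|n̂_z| ≈ 72.0°.
Check via Clairaut: cos φ_max = |cos φ₁| · sin C = cos(60.0°)·sin(141.8°) ≈ 0.309, again giving ≈ 72.0°.

≈ 72.0°S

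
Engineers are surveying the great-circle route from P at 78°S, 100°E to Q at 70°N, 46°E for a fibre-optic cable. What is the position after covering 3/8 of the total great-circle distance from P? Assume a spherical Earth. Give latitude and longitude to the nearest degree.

From cos δ = sin φ₁ sin φ₂ + cos φ₁ cos φ₂ cos Δλ, the central angle is δ ≈ 2.641 rad (151.3°).
Interpolate at f = 3/8 with slerp weights a = sin((1−f)δ)/sin δ ≈ 2.077, b = sin(fδ)/sin δ ≈ 1.743.
p = a·p₁ + b·p₂ ≈ (0.339, 0.854, -0.394); φ = arcsin(p_z) ≈ -23.22°, λ = atan2(p_y, p_x) ≈ 68.35°.

≈ 23°S, 68°E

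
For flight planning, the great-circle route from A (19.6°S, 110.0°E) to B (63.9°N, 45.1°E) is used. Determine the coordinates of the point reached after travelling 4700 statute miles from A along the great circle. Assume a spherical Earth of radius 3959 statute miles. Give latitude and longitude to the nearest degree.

≈ (42°N, 80°E)

From cos δ = sin φ₁ sin φ₂ + cos φ₁ cos φ₂ cos Δλ, the central angle is δ ≈ 1.697 rad (97.2°). The total great-circle distance is δ·R ≈ 1.697 × 3959 ≈ 6717 mi, so the target fraction is f = 4700/6717 ≈ 0.700.
Interpolate at f ≈ 0.700 with slerp weights a = sin((1−f)δ)/sin δ ≈ 0.492, b = sin(fδ)/sin δ ≈ 0.935.
p = a·p₁ + b·p₂ ≈ (0.132, 0.726, 0.674); φ = arcsin(p_z) ≈ 42.42°, λ = atan2(p_y, p_x) ≈ 79.71°.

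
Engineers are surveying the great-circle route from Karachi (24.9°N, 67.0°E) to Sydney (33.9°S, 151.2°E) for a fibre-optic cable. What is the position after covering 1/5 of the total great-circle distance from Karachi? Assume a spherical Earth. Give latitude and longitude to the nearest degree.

From cos δ = sin φ₁ sin φ₂ + cos φ₁ cos φ₂ cos Δλ, the central angle is δ ≈ 1.730 rad (99.1°).
Interpolate at f = 1/5 with slerp weights a = sin((1−f)δ)/sin δ ≈ 0.995, b = sin(fδ)/sin δ ≈ 0.344.
p = a·p₁ + b·p₂ ≈ (0.103, 0.968, 0.227); φ = arcsin(p_z) ≈ 13.15°, λ = atan2(p_y, p_x) ≈ 83.94°.

≈ 13°N, 84°E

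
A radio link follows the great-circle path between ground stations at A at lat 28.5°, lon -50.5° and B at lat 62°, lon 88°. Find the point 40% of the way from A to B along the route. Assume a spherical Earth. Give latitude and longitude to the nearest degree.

≈ lat 59°, lon -31°

Convert each endpoint to a unit vector on the sphere (x = cos φ cos λ, y = cos φ sin λ, z = sin φ).
The central angle between the endpoints is δ = arccos(p₁·p₂) ≈ 1.458 rad (83.6°).
Interpolate at f = 0.40 with slerp weights a = sin((1−f)δ)/sin δ ≈ 0.772, b = sin(fδ)/sin δ ≈ 0.554.
p = a·p₁ + b·p₂ ≈ (0.441, -0.264, 0.858); φ = arcsin(p_z) ≈ 59.09°, λ = atan2(p_y, p_x) ≈ -30.89°.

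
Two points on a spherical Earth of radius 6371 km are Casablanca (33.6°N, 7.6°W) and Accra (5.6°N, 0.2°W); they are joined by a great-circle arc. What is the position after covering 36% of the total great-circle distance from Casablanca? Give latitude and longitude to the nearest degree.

Write both endpoints as unit vectors p₁, p₂ with components (cos φ cos λ, cos φ sin λ, sin φ).
The central angle between the endpoints is δ = arccos(p₁·p₂) ≈ 0.503 rad (28.8°).
Interpolate at f = 0.36 with slerp weights a = sin((1−f)δ)/sin δ ≈ 0.656, b = sin(fδ)/sin δ ≈ 0.374.
p = a·p₁ + b·p₂ ≈ (0.914, -0.074, 0.400); φ = arcsin(p_z) ≈ 23.56°, λ = atan2(p_y, p_x) ≈ -4.61°.

≈ 24°N, 5°W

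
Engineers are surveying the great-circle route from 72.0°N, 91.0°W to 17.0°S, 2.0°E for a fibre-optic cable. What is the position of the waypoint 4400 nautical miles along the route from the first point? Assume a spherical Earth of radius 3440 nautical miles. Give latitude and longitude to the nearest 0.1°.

≈ 15.1°N, 8.7°W

From cos δ = sin φ₁ sin φ₂ + cos φ₁ cos φ₂ cos Δλ, the central angle is δ ≈ 1.869 rad (107.1°). The total great-circle distance is δ·R ≈ 1.869 × 3440 ≈ 6428 nmi, so the target fraction is f = 4400/6428 ≈ 0.684.
Interpolate at f ≈ 0.684 with slerp weights a = sin((1−f)δ)/sin δ ≈ 0.582, b = sin(fδ)/sin δ ≈ 1.002.
p = a·p₁ + b·p₂ ≈ (0.954, -0.146, 0.260); φ = arcsin(p_z) ≈ 15.09°, λ = atan2(p_y, p_x) ≈ -8.71°.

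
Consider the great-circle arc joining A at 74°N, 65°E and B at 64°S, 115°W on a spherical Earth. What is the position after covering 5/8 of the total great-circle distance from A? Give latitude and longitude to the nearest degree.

The haversine formula gives a central angle δ ≈ 2.967 rad (170.0°) between the endpoints.
Interpolate at f = 5/8 with slerp weights a = sin((1−f)δ)/sin δ ≈ 5.165, b = sin(fδ)/sin δ ≈ 5.529.
p = a·p₁ + b·p₂ ≈ (-0.423, -0.906, -0.004); φ = arcsin(p_z) ≈ -0.25°, λ = atan2(p_y, p_x) ≈ -115.00°.

≈ 0°N, 115°W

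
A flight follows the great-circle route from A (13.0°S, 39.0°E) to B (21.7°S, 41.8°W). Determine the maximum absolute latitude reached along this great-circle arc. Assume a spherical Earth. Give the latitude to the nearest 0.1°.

The great circle lies in the plane with unit normal n̂ = (p₁ × p₂)/|p₁ × p₂|.
Here n̂_z ≈ -0.918; the vertex latitude is φ_max = arccos|n̂_z| ≈ 23.4°.
Check via Clairaut: cos φ_max = |cos φ₁| · sin C = cos(13.0°)·sin(109.6°) ≈ 0.918, again giving ≈ 23.4°.

≈ 23.4°S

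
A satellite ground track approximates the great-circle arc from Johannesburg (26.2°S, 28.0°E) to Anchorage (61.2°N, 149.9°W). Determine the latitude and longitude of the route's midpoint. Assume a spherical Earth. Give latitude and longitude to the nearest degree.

From cos δ = sin φ₁ sin φ₂ + cos φ₁ cos φ₂ cos Δλ, the central angle is δ ≈ 2.530 rad (145.0°).
Interpolate at f = 1/2 with slerp weights a = sin((1−f)δ)/sin δ ≈ 1.661, b = sin(fδ)/sin δ ≈ 1.661.
p = a·p₁ + b·p₂ ≈ (0.624, 0.298, 0.722); φ = arcsin(p_z) ≈ 46.25°, λ = atan2(p_y, p_x) ≈ 25.57°.

≈ (46°N, 26°E)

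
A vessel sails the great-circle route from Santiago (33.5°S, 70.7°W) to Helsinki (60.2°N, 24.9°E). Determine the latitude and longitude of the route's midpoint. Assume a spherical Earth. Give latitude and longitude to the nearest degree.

≈ (19°N, 38°W)

From cos δ = sin φ₁ sin φ₂ + cos φ₁ cos φ₂ cos Δλ, the central angle is δ ≈ 2.117 rad (121.3°).
Interpolate at f = 1/2 with slerp weights a = sin((1−f)δ)/sin δ ≈ 1.020, b = sin(fδ)/sin δ ≈ 1.020.
p = a·p₁ + b·p₂ ≈ (0.741, -0.589, 0.322); φ = arcsin(p_z) ≈ 18.79°, λ = atan2(p_y, p_x) ≈ -38.50°.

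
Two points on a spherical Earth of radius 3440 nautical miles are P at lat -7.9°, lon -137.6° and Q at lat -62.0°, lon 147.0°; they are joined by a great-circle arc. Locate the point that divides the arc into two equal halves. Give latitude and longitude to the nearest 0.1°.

≈ lat -40.4°, lon -159.9°

Write both endpoints as unit vectors p₁, p₂ with components (cos φ cos λ, cos φ sin λ, sin φ).
The central angle between the endpoints is δ = arccos(p₁·p₂) ≈ 1.330 rad (76.2°).
Interpolate at f = 1/2 with slerp weights a = sin((1−f)δ)/sin δ ≈ 0.635, b = sin(fδ)/sin δ ≈ 0.635.
p = a·p₁ + b·p₂ ≈ (-0.715, -0.262, -0.648); φ = arcsin(p_z) ≈ -40.42°, λ = atan2(p_y, p_x) ≈ -159.88°.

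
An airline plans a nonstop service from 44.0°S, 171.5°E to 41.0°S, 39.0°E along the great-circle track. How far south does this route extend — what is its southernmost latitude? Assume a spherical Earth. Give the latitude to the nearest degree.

The great circle lies in the plane with unit normal n̂ = (p₁ × p₂)/|p₁ × p₂|.
Here n̂_z ≈ -0.402; the vertex latitude is φ_max = arccos|n̂_z| ≈ 66.3°.
Check via Clairaut: cos φ_max = |cos φ₁| · sin C = cos(44.0°)·sin(146.0°) ≈ 0.402, again giving ≈ 66.3°.

≈ 66°S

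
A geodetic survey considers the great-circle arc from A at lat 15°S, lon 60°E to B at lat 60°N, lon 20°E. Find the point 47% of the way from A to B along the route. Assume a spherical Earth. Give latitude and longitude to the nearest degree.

From cos δ = sin φ₁ sin φ₂ + cos φ₁ cos φ₂ cos Δλ, the central angle is δ ≈ 1.424 rad (81.6°).
Interpolate at f = 0.47 with slerp weights a = sin((1−f)δ)/sin δ ≈ 0.693, b = sin(fδ)/sin δ ≈ 0.627.
p = a·p₁ + b·p₂ ≈ (0.629, 0.687, 0.364); φ = arcsin(p_z) ≈ 21.34°, λ = atan2(p_y, p_x) ≈ 47.50°.

≈ lat 21°N, lon 47°E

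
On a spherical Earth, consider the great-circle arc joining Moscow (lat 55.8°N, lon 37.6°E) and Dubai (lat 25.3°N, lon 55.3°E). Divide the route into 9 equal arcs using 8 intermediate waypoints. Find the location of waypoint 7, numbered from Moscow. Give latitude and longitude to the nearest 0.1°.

Write both endpoints as unit vectors p₁, p₂ with components (cos φ cos λ, cos φ sin λ, sin φ).
The central angle between the endpoints is δ = arccos(p₁·p₂) ≈ 0.578 rad (33.1°).
Interpolate at f = 7/9 with slerp weights a = sin((1−f)δ)/sin δ ≈ 0.234, b = sin(fδ)/sin δ ≈ 0.795.
p = a·p₁ + b·p₂ ≈ (0.514, 0.672, 0.534); φ = arcsin(p_z) ≈ 32.26°, λ = atan2(p_y, p_x) ≈ 52.58°.

≈ lat 32.3°N, lon 52.6°E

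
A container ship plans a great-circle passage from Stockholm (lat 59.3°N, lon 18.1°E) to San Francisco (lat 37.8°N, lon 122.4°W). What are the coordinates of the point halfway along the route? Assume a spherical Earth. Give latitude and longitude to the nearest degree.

Convert each endpoint to a unit vector on the sphere (x = cos φ cos λ, y = cos φ sin λ, z = sin φ).
The central angle between the endpoints is δ = arccos(p₁·p₂) ≈ 1.353 rad (77.5°).
Interpolate at f = 1/2 with slerp weights a = sin((1−f)δ)/sin δ ≈ 0.641, b = sin(fδ)/sin δ ≈ 0.641.
p = a·p₁ + b·p₂ ≈ (0.040, -0.326, 0.944); φ = arcsin(p_z) ≈ 70.82°, λ = atan2(p_y, p_x) ≈ -83.06°.

≈ lat 71°N, lon 83°W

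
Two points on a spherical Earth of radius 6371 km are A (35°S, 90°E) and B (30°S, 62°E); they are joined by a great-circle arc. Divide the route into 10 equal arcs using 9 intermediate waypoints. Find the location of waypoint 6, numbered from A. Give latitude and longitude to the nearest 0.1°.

Write both endpoints as unit vectors p₁, p₂ with components (cos φ cos λ, cos φ sin λ, sin φ).
The central angle between the endpoints is δ = arccos(p₁·p₂) ≈ 0.420 rad (24.1°).
Interpolate at f = 6/10 with slerp weights a = sin((1−f)δ)/sin δ ≈ 0.410, b = sin(fδ)/sin δ ≈ 0.611.
p = a·p₁ + b·p₂ ≈ (0.249, 0.803, -0.541); φ = arcsin(p_z) ≈ -32.75°, λ = atan2(p_y, p_x) ≈ 72.81°.

≈ (32.7°S, 72.8°E)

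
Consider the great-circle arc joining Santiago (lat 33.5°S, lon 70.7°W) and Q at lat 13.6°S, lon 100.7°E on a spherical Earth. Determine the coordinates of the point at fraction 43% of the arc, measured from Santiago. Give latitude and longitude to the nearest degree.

≈ lat 81°S, lon 18°E

The haversine formula gives a central angle δ ≈ 2.307 rad (132.2°) between the endpoints.
Interpolate at f = 0.43 with slerp weights a = sin((1−f)δ)/sin δ ≈ 1.306, b = sin(fδ)/sin δ ≈ 1.130.
p = a·p₁ + b·p₂ ≈ (0.156, 0.051, -0.986); φ = arcsin(p_z) ≈ -80.55°, λ = atan2(p_y, p_x) ≈ 18.25°.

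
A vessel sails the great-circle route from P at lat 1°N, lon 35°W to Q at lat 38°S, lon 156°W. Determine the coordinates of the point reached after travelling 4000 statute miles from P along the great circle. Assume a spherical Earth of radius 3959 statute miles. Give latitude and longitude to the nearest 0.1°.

Convert each endpoint to a unit vector on the sphere (x = cos φ cos λ, y = cos φ sin λ, z = sin φ).
The central angle between the endpoints is δ = arccos(p₁·p₂) ≈ 2.000 rad (114.6°). The total great-circle distance is δ·R ≈ 2.000 × 3959 ≈ 7920 mi, so the target fraction is f = 4000/7920 ≈ 0.505.
Interpolate at f ≈ 0.505 with slerp weights a = sin((1−f)δ)/sin δ ≈ 0.920, b = sin(fδ)/sin δ ≈ 0.932.
p = a·p₁ + b·p₂ ≈ (0.083, -0.826, -0.558); φ = arcsin(p_z) ≈ -33.89°, λ = atan2(p_y, p_x) ≈ -84.30°.

≈ lat 33.9°S, lon 84.3°W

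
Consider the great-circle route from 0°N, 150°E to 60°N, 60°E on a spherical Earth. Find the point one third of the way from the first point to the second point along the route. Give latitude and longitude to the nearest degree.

≈ 26°N, 134°E

From cos δ = sin φ₁ sin φ₂ + cos φ₁ cos φ₂ cos Δλ, the central angle is δ ≈ 1.571 rad (90.0°).
Interpolate at f = 1/3 with slerp weights a = sin((1−f)δ)/sin δ ≈ 0.866, b = sin(fδ)/sin δ ≈ 0.500.
p = a·p₁ + b·p₂ ≈ (-0.625, 0.650, 0.433); φ = arcsin(p_z) ≈ 25.66°, λ = atan2(p_y, p_x) ≈ 133.90°.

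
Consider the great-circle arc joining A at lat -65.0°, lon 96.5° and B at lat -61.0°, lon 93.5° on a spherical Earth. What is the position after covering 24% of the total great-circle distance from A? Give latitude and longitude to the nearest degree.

Write both endpoints as unit vectors p₁, p₂ with components (cos φ cos λ, cos φ sin λ, sin φ).
The central angle between the endpoints is δ = arccos(p₁·p₂) ≈ 0.074 rad (4.2°).
Interpolate at f = 0.24 with slerp weights a = sin((1−f)δ)/sin δ ≈ 0.760, b = sin(fδ)/sin δ ≈ 0.240.
p = a·p₁ + b·p₂ ≈ (-0.043, 0.435, -0.899); φ = arcsin(p_z) ≈ -64.05°, λ = atan2(p_y, p_x) ≈ 95.70°.

≈ lat -64°, lon 96°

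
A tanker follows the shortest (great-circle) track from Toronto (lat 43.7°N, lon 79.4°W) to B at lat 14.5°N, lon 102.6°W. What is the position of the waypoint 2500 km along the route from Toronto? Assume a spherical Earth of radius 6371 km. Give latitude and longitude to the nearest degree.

The haversine formula gives a central angle δ ≈ 0.616 rad (35.3°) between the endpoints. The total great-circle distance is δ·R ≈ 0.616 × 6371 ≈ 3923 km, so the target fraction is f = 2500/3923 ≈ 0.637.
Interpolate at f ≈ 0.637 with slerp weights a = sin((1−f)δ)/sin δ ≈ 0.384, b = sin(fδ)/sin δ ≈ 0.662.
p = a·p₁ + b·p₂ ≈ (-0.089, -0.898, 0.431); φ = arcsin(p_z) ≈ 25.51°, λ = atan2(p_y, p_x) ≈ -95.65°.

≈ lat 26°N, lon 96°W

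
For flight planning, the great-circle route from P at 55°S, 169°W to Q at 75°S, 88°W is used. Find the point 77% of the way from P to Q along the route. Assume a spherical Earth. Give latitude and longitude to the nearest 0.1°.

≈ 74.6°S, 119.4°W

Write both endpoints as unit vectors p₁, p₂ with components (cos φ cos λ, cos φ sin λ, sin φ).
The central angle between the endpoints is δ = arccos(p₁·p₂) ≈ 0.619 rad (35.5°).
Interpolate at f = 0.77 with slerp weights a = sin((1−f)δ)/sin δ ≈ 0.245, b = sin(fδ)/sin δ ≈ 0.791.
p = a·p₁ + b·p₂ ≈ (-0.131, -0.231, -0.964); φ = arcsin(p_z) ≈ -74.60°, λ = atan2(p_y, p_x) ≈ -119.44°.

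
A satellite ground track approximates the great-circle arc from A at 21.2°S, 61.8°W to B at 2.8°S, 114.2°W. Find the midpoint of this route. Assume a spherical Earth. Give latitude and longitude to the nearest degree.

Write both endpoints as unit vectors p₁, p₂ with components (cos φ cos λ, cos φ sin λ, sin φ).
The central angle between the endpoints is δ = arccos(p₁·p₂) ≈ 0.945 rad (54.1°).
Interpolate at f = 1/2 with slerp weights a = sin((1−f)δ)/sin δ ≈ 0.562, b = sin(fδ)/sin δ ≈ 0.562.
p = a·p₁ + b·p₂ ≈ (0.017, -0.973, -0.230); φ = arcsin(p_z) ≈ -13.33°, λ = atan2(p_y, p_x) ≈ -88.97°.

≈ 13°S, 89°W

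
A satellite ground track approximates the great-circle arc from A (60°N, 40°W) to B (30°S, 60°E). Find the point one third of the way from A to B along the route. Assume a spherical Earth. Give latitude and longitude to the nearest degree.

≈ (38°N, 14°E)

From cos δ = sin φ₁ sin φ₂ + cos φ₁ cos φ₂ cos Δλ, the central angle is δ ≈ 2.104 rad (120.5°).
Interpolate at f = 1/3 with slerp weights a = sin((1−f)δ)/sin δ ≈ 1.145, b = sin(fδ)/sin δ ≈ 0.749.
p = a·p₁ + b·p₂ ≈ (0.763, 0.194, 0.617); φ = arcsin(p_z) ≈ 38.08°, λ = atan2(p_y, p_x) ≈ 14.27°.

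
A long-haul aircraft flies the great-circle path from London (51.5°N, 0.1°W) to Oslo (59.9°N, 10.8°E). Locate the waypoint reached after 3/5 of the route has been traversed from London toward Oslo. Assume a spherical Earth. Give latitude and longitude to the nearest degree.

≈ 57°N, 6°E

Convert each endpoint to a unit vector on the sphere (x = cos φ cos λ, y = cos φ sin λ, z = sin φ).
The central angle between the endpoints is δ = arccos(p₁·p₂) ≈ 0.181 rad (10.4°).
Interpolate at f = 3/5 with slerp weights a = sin((1−f)δ)/sin δ ≈ 0.402, b = sin(fδ)/sin δ ≈ 0.602.
p = a·p₁ + b·p₂ ≈ (0.547, 0.056, 0.835); φ = arcsin(p_z) ≈ 56.66°, λ = atan2(p_y, p_x) ≈ 5.86°.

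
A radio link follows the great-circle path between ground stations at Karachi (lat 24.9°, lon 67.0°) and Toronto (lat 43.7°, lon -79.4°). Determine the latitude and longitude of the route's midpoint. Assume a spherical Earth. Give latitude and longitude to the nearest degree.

Convert each endpoint to a unit vector on the sphere (x = cos φ cos λ, y = cos φ sin λ, z = sin φ).
The central angle between the endpoints is δ = arccos(p₁·p₂) ≈ 1.829 rad (104.8°).
Interpolate at f = 1/2 with slerp weights a = sin((1−f)δ)/sin δ ≈ 0.819, b = sin(fδ)/sin δ ≈ 0.819.
p = a·p₁ + b·p₂ ≈ (0.399, 0.102, 0.911); φ = arcsin(p_z) ≈ 65.66°, λ = atan2(p_y, p_x) ≈ 14.31°.

≈ lat 66°, lon 14°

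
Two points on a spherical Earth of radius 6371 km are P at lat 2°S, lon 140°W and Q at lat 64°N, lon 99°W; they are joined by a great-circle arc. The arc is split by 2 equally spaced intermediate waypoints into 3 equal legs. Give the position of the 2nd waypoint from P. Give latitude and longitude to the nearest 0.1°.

≈ lat 43.6°N, lon 121.9°W

From cos δ = sin φ₁ sin φ₂ + cos φ₁ cos φ₂ cos Δλ, the central angle is δ ≈ 1.267 rad (72.6°).
Interpolate at f = 2/3 with slerp weights a = sin((1−f)δ)/sin δ ≈ 0.430, b = sin(fδ)/sin δ ≈ 0.784.
p = a·p₁ + b·p₂ ≈ (-0.383, -0.615, 0.689); φ = arcsin(p_z) ≈ 43.58°, λ = atan2(p_y, p_x) ≈ -121.88°.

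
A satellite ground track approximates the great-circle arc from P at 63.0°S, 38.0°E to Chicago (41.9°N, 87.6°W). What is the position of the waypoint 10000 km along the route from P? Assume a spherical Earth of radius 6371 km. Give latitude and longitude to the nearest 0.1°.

≈ 3.6°S, 58.9°W

Convert each endpoint to a unit vector on the sphere (x = cos φ cos λ, y = cos φ sin λ, z = sin φ).
The central angle between the endpoints is δ = arccos(p₁·p₂) ≈ 2.484 rad (142.3°). The total great-circle distance is δ·R ≈ 2.484 × 6371 ≈ 15829 km, so the target fraction is f = 10000/15829 ≈ 0.632.
Interpolate at f ≈ 0.632 with slerp weights a = sin((1−f)δ)/sin δ ≈ 1.297, b = sin(fδ)/sin δ ≈ 1.637.
p = a·p₁ + b·p₂ ≈ (0.515, -0.855, -0.063); φ = arcsin(p_z) ≈ -3.59°, λ = atan2(p_y, p_x) ≈ -58.93°.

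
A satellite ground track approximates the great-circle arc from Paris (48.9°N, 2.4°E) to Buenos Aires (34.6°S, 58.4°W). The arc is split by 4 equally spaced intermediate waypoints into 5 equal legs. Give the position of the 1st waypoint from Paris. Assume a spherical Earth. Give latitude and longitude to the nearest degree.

The haversine formula gives a central angle δ ≈ 1.735 rad (99.4°) between the endpoints.
Interpolate at f = 1/5 with slerp weights a = sin((1−f)δ)/sin δ ≈ 0.997, b = sin(fδ)/sin δ ≈ 0.345.
p = a·p₁ + b·p₂ ≈ (0.803, -0.214, 0.555); φ = arcsin(p_z) ≈ 33.74°, λ = atan2(p_y, p_x) ≈ -14.93°.

≈ 34°N, 15°W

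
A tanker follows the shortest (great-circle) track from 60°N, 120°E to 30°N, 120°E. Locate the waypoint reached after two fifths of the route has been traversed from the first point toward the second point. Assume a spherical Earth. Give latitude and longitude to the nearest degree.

≈ 48°N, 120°E

Write both endpoints as unit vectors p₁, p₂ with components (cos φ cos λ, cos φ sin λ, sin φ).
The central angle between the endpoints is δ = arccos(p₁·p₂) ≈ 0.524 rad (30.0°).
Interpolate at f = 2/5 with slerp weights a = sin((1−f)δ)/sin δ ≈ 0.618, b = sin(fδ)/sin δ ≈ 0.416.
p = a·p₁ + b·p₂ ≈ (-0.335, 0.579, 0.743); φ = arcsin(p_z) ≈ 48.00°, λ = atan2(p_y, p_x) ≈ 120.00°.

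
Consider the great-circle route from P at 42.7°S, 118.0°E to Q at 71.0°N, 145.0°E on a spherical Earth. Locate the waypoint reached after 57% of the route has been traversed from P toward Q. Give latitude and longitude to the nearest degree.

≈ 22°N, 127°E

From cos δ = sin φ₁ sin φ₂ + cos φ₁ cos φ₂ cos Δλ, the central angle is δ ≈ 2.013 rad (115.3°).
Interpolate at f = 0.57 with slerp weights a = sin((1−f)δ)/sin δ ≈ 0.843, b = sin(fδ)/sin δ ≈ 1.009.
p = a·p₁ + b·p₂ ≈ (-0.560, 0.735, 0.382); φ = arcsin(p_z) ≈ 22.48°, λ = atan2(p_y, p_x) ≈ 127.29°.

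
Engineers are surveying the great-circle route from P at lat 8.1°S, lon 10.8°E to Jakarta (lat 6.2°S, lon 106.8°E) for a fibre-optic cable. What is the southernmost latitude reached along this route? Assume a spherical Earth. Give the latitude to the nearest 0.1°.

≈ 10.7°S

The great circle lies in the plane with unit normal n̂ = (p₁ × p₂)/|p₁ × p₂|.
Here n̂_z ≈ +0.983; the vertex latitude is φ_max = arccos|n̂_z| ≈ 10.7°.
Check via Clairaut: cos φ_max = |cos φ₁| · sin C = cos(8.1°)·sin(97.0°) ≈ 0.983, again giving ≈ 10.7°.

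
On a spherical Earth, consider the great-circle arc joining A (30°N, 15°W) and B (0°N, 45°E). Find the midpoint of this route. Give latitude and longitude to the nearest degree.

≈ (17°N, 17°E)

Write both endpoints as unit vectors p₁, p₂ with components (cos φ cos λ, cos φ sin λ, sin φ).
The central angle between the endpoints is δ = arccos(p₁·p₂) ≈ 1.123 rad (64.3°).
Interpolate at f = 1/2 with slerp weights a = sin((1−f)δ)/sin δ ≈ 0.591, b = sin(fδ)/sin δ ≈ 0.591.
p = a·p₁ + b·p₂ ≈ (0.912, 0.285, 0.295); φ = arcsin(p_z) ≈ 17.18°, λ = atan2(p_y, p_x) ≈ 17.37°.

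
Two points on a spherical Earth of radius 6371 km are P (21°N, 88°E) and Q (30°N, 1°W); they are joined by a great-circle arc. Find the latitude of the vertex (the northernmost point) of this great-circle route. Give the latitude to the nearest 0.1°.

≈ 34.5°N

The great circle lies in the plane with unit normal n̂ = (p₁ × p₂)/|p₁ × p₂|.
Here n̂_z ≈ -0.824; the vertex latitude is φ_max = arccos|n̂_z| ≈ 34.5°.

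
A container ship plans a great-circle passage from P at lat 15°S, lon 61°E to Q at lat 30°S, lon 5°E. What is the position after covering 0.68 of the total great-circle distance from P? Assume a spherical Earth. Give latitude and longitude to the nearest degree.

≈ lat 28°S, lon 24°E

Convert each endpoint to a unit vector on the sphere (x = cos φ cos λ, y = cos φ sin λ, z = sin φ).
The central angle between the endpoints is δ = arccos(p₁·p₂) ≈ 0.931 rad (53.3°).
Interpolate at f = 0.68 with slerp weights a = sin((1−f)δ)/sin δ ≈ 0.366, b = sin(fδ)/sin δ ≈ 0.737.
p = a·p₁ + b·p₂ ≈ (0.808, 0.365, -0.463); φ = arcsin(p_z) ≈ -27.61°, λ = atan2(p_y, p_x) ≈ 24.31°.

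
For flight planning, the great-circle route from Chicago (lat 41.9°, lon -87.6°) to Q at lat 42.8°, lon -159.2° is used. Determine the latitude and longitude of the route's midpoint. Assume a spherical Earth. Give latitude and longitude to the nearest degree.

≈ lat 48°, lon -123°

Convert each endpoint to a unit vector on the sphere (x = cos φ cos λ, y = cos φ sin λ, z = sin φ).
The central angle between the endpoints is δ = arccos(p₁·p₂) ≈ 0.894 rad (51.2°).
Interpolate at f = 1/2 with slerp weights a = sin((1−f)δ)/sin δ ≈ 0.555, b = sin(fδ)/sin δ ≈ 0.555.
p = a·p₁ + b·p₂ ≈ (-0.363, -0.557, 0.747); φ = arcsin(p_z) ≈ 48.34°, λ = atan2(p_y, p_x) ≈ -123.10°.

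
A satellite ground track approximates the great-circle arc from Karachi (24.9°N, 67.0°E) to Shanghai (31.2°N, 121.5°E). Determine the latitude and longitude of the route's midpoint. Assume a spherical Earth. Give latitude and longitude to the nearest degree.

The haversine formula gives a central angle δ ≈ 0.838 rad (48.0°) between the endpoints.
Interpolate at f = 1/2 with slerp weights a = sin((1−f)δ)/sin δ ≈ 0.547, b = sin(fδ)/sin δ ≈ 0.547.
p = a·p₁ + b·p₂ ≈ (-0.051, 0.856, 0.514); φ = arcsin(p_z) ≈ 30.93°, λ = atan2(p_y, p_x) ≈ 93.38°.

≈ 31°N, 93°E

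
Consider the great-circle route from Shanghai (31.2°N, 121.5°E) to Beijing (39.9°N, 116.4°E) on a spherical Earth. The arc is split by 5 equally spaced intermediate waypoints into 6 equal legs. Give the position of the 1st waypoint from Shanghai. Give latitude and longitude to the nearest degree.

From cos δ = sin φ₁ sin φ₂ + cos φ₁ cos φ₂ cos Δλ, the central angle is δ ≈ 0.168 rad (9.6°).
Interpolate at f = 1/6 with slerp weights a = sin((1−f)δ)/sin δ ≈ 0.835, b = sin(fδ)/sin δ ≈ 0.167.
p = a·p₁ + b·p₂ ≈ (-0.430, 0.724, 0.540); φ = arcsin(p_z) ≈ 32.66°, λ = atan2(p_y, p_x) ≈ 120.72°.

≈ 33°N, 121°E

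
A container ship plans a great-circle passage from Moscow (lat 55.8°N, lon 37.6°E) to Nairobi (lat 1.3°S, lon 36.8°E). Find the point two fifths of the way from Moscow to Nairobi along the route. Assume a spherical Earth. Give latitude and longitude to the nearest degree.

≈ lat 33°N, lon 37°E

Convert each endpoint to a unit vector on the sphere (x = cos φ cos λ, y = cos φ sin λ, z = sin φ).
The central angle between the endpoints is δ = arccos(p₁·p₂) ≈ 0.997 rad (57.1°).
Interpolate at f = 2/5 with slerp weights a = sin((1−f)δ)/sin δ ≈ 0.670, b = sin(fδ)/sin δ ≈ 0.462.
p = a·p₁ + b·p₂ ≈ (0.669, 0.507, 0.544); φ = arcsin(p_z) ≈ 32.96°, λ = atan2(p_y, p_x) ≈ 37.16°.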